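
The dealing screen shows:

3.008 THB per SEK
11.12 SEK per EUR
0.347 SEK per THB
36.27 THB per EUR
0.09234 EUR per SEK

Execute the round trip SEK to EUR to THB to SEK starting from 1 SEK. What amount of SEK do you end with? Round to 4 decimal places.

1.1622

1 SEK × 0.09234 = 0.09234 EUR
0.09234 EUR × 36.27 = 3.3491718 THB
3.3491718 THB × 0.347 = 1.1621626146 SEK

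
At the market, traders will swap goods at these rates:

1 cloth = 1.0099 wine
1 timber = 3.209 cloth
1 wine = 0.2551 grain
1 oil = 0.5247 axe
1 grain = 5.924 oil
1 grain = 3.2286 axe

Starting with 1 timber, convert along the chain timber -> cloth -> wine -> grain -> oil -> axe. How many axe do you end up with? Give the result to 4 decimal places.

2.5697

1 timber × 3.209 = 3.209 cloth
3.209 cloth × 1.0099 = 3.2407691 wine
3.2407691 wine × 0.2551 = 0.82672019741 grain
0.82672019741 grain × 5.924 = 4.89749044945684 oil
4.89749044945684 oil × 0.5247 = 2.569713238830003948 axe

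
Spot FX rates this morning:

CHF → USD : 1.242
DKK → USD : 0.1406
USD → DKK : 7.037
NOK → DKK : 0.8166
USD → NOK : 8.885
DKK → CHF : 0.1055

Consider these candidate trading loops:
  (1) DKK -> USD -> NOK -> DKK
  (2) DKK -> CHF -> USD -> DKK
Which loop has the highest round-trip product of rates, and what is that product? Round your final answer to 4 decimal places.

(1) 0.1406 × 8.885 × 0.8166 = 1.02012
(2) 0.1055 × 1.242 × 7.037 = 0.92207
Highest is cycle (1) at 1.0201 (>1, arbitrage).

1.0201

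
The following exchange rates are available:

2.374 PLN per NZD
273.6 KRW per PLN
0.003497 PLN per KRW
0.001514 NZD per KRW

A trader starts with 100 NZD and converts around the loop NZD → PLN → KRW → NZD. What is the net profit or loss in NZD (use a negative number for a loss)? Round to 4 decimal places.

100 NZD × 2.374 = 237.4 PLN
237.4 PLN × 273.6 = 64952.64 KRW
64952.64 KRW × 0.001514 = 98.33829696 NZD
Net change: 98.33829696 − 100 = -1.66170304 NZD

-1.6617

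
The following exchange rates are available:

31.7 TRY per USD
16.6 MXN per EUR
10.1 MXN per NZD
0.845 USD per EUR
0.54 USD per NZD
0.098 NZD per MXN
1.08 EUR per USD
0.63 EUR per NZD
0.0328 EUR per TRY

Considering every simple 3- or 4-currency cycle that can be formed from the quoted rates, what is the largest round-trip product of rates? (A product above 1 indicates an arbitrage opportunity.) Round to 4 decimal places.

MXN→NZD→EUR→MXN: 0.098 × 0.63 × 16.6 = 1.02488
MXN→NZD→USD→EUR→MXN: 0.098 × 0.54 × 1.08 × 16.6 = 0.94875
TRY→EUR→USD→TRY: 0.0328 × 0.845 × 31.7 = 0.87860
Maximum is MXN→NZD→EUR→MXN at 1.0249; arbitrage exists.

1.0249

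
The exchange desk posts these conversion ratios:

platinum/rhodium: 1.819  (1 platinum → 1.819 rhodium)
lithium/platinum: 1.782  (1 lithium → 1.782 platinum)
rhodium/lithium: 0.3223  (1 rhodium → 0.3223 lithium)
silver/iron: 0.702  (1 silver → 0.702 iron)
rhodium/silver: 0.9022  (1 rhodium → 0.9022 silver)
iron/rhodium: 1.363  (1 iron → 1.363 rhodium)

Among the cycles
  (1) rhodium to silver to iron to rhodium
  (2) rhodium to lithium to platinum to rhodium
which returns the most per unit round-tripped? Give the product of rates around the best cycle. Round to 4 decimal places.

1.0447

(1) 0.9022 × 0.702 × 1.363 = 0.86325
(2) 0.3223 × 1.782 × 1.819 = 1.04472
Highest is cycle (2) at 1.0447 (>1, arbitrage).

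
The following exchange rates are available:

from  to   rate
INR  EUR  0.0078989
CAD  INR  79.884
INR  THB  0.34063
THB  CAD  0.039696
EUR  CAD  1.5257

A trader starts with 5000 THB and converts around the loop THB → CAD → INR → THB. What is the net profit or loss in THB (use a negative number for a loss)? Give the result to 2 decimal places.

5000 THB × 0.039696 = 198.48 CAD
198.48 CAD × 79.884 = 15855.37632 INR
15855.37632 INR × 0.34063 = 5400.8168358816 THB
Net change: 5400.8168358816 − 5000 = 400.8168358816 THB

400.82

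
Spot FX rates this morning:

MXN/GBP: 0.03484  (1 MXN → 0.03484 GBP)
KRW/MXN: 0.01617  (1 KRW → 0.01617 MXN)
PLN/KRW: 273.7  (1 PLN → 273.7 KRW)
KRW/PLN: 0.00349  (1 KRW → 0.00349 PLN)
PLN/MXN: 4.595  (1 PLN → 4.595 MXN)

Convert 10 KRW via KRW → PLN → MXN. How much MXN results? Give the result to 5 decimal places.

10 KRW × 0.00349 = 0.0349 PLN
0.0349 PLN × 4.595 = 0.1603655 MXN

0.16037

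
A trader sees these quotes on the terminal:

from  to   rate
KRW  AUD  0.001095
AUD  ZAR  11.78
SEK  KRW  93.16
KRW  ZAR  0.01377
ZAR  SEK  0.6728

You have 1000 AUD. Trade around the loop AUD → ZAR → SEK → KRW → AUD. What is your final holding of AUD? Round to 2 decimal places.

808.49

1000 AUD × 11.78 = 11780 ZAR
11780 ZAR × 0.6728 = 7925.584 SEK
7925.584 SEK × 93.16 = 738347.40544 KRW
738347.40544 KRW × 0.001095 = 808.4904089568 AUD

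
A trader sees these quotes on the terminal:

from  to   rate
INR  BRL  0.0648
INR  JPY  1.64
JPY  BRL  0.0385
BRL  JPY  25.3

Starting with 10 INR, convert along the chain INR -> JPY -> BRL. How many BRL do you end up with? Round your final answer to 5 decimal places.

10 INR × 1.64 = 16.4 JPY
16.4 JPY × 0.0385 = 0.6314 BRL

0.63140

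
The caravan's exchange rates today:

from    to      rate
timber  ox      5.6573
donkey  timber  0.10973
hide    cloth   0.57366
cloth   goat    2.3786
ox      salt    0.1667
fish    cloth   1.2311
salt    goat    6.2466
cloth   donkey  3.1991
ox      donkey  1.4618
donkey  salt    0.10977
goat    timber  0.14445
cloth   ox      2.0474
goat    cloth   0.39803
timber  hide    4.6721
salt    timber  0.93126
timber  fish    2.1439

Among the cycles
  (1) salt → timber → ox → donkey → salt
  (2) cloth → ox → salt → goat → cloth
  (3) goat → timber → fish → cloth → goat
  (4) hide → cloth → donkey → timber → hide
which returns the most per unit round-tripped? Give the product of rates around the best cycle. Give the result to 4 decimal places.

(1) 0.93126 × 5.6573 × 1.4618 × 0.10977 = 0.84538
(2) 2.0474 × 0.1667 × 6.2466 × 0.39803 = 0.84859
(3) 0.14445 × 2.1439 × 1.2311 × 2.3786 = 0.90685
(4) 0.57366 × 3.1991 × 0.10973 × 4.6721 = 0.94085
Highest is cycle (4) at 0.9408 (≤1, no arbitrage).

0.9408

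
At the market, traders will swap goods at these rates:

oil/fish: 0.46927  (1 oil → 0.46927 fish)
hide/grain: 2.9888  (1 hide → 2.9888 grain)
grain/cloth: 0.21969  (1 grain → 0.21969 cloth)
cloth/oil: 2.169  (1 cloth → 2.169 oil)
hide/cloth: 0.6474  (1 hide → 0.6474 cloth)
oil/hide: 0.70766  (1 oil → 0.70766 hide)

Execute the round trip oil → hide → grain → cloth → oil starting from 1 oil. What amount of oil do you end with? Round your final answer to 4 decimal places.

1.0078

1 oil × 0.70766 = 0.70766 hide
0.70766 hide × 2.9888 = 2.115054208 grain
2.115054208 grain × 0.21969 = 0.46465625895552 cloth
0.46465625895552 cloth × 2.169 = 1.00783942567452288 oil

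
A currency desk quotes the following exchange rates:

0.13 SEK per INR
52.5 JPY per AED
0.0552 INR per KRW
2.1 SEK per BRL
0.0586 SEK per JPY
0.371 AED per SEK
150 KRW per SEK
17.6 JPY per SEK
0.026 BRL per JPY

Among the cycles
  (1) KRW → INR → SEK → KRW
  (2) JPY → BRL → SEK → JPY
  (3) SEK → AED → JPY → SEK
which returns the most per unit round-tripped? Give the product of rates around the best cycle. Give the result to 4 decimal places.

1.1414

(1) 0.0552 × 0.13 × 150 = 1.07640
(2) 0.026 × 2.1 × 17.6 = 0.96096
(3) 0.371 × 52.5 × 0.0586 = 1.14138
Highest is cycle (3) at 1.1414 (>1, arbitrage).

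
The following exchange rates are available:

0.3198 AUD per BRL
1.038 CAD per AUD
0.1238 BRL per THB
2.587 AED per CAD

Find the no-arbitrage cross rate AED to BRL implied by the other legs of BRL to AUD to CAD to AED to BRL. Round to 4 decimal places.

1.1645

Known legs of the cycle: 0.3198 × 1.038 × 2.587 = 0.8587608588
For no arbitrage the full-cycle product must be 1, so the missing rate is 1 / 0.8587608588 ≈ 1.164469.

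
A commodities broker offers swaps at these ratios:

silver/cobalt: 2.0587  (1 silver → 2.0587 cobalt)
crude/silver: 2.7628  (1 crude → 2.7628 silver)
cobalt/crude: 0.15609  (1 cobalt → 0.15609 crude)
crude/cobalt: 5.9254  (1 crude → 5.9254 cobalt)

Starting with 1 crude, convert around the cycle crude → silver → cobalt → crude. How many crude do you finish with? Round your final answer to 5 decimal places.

1 crude × 2.7628 = 2.7628 silver
2.7628 silver × 2.0587 = 5.68777636 cobalt
5.68777636 cobalt × 0.15609 = 0.8878050120324 crude

0.88781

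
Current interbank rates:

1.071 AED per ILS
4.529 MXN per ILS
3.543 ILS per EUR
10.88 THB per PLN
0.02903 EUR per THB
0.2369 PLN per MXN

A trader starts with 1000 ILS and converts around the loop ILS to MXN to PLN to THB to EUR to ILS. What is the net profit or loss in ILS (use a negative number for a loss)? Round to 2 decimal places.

1000 ILS × 4.529 = 4529 MXN
4529 MXN × 0.2369 = 1072.9201 PLN
1072.9201 PLN × 10.88 = 11673.370688 THB
11673.370688 THB × 0.02903 = 338.87795107264 EUR
338.87795107264 EUR × 3.543 = 1200.64458065036352 ILS
Net change: 1200.64458065036352 − 1000 = 200.64458065036352 ILS

200.64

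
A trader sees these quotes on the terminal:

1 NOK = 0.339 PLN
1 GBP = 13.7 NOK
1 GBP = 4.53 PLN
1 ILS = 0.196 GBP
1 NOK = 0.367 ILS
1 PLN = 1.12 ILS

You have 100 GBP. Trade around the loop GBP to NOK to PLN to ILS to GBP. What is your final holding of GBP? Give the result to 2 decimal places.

100 GBP × 13.7 = 1370 NOK
1370 NOK × 0.339 = 464.43 PLN
464.43 PLN × 1.12 = 520.1616 ILS
520.1616 ILS × 0.196 = 101.9516736 GBP

101.95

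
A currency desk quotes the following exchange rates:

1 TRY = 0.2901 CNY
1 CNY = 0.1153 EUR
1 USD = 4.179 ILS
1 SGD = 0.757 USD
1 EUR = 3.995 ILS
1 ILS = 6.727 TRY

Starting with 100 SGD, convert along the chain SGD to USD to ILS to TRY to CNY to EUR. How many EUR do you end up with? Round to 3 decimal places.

71.181

100 SGD × 0.757 = 75.7 USD
75.7 USD × 4.179 = 316.3503 ILS
316.3503 ILS × 6.727 = 2128.0884681 TRY
2128.0884681 TRY × 0.2901 = 617.35846459581 CNY
617.35846459581 CNY × 0.1153 = 71.181430967896893 EUR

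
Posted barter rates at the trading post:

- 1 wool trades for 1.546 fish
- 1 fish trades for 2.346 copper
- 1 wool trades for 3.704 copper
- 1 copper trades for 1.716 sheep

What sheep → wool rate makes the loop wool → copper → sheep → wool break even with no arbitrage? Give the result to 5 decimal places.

Known legs of the cycle: 3.704 × 1.716 = 6.356064
For no arbitrage the full-cycle product must be 1, so the missing rate is 1 / 6.356064 ≈ 0.1573301.

0.15733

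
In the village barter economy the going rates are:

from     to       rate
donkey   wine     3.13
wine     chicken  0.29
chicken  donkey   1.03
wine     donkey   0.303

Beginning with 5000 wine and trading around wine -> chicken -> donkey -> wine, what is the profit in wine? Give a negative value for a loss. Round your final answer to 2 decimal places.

5000 wine × 0.29 = 1450 chicken
1450 chicken × 1.03 = 1493.5 donkey
1493.5 donkey × 3.13 = 4674.655 wine
Net change: 4674.655 − 5000 = -325.345 wine

-325.35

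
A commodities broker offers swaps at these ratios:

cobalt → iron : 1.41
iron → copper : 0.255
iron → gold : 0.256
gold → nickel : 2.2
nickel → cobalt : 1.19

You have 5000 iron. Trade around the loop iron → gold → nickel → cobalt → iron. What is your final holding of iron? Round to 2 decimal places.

5000 iron × 0.256 = 1280 gold
1280 gold × 2.2 = 2816 nickel
2816 nickel × 1.19 = 3351.04 cobalt
3351.04 cobalt × 1.41 = 4724.9664 iron

4724.97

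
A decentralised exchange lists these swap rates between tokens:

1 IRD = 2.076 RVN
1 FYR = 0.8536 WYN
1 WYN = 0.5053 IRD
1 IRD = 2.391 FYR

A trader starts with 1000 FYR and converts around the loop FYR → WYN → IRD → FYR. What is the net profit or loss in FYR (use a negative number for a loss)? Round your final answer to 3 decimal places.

1000 FYR × 0.8536 = 853.6 WYN
853.6 WYN × 0.5053 = 431.32408 IRD
431.32408 IRD × 2.391 = 1031.29587528 FYR
Net change: 1031.29587528 − 1000 = 31.29587528 FYR

31.296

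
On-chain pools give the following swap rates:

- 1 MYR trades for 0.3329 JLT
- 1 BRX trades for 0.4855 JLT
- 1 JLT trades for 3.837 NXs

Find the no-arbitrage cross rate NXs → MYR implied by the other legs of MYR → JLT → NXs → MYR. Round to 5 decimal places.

0.78288

Known legs of the cycle: 0.3329 × 3.837 = 1.2773373
For no arbitrage the full-cycle product must be 1, so the missing rate is 1 / 1.2773373 ≈ 0.7828786.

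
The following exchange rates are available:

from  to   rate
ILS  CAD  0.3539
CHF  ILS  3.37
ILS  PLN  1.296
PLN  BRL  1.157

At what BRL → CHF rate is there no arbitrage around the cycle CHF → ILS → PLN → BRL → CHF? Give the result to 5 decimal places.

0.19789

Known legs of the cycle: 3.37 × 1.296 × 1.157 = 5.05322064
For no arbitrage the full-cycle product must be 1, so the missing rate is 1 / 5.05322064 ≈ 0.1978936.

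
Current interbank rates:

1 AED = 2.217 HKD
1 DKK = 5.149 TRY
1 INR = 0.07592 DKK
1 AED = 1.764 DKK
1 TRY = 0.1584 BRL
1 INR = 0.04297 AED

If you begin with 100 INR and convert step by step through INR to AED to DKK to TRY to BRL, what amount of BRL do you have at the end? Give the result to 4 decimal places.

6.1822

100 INR × 0.04297 = 4.297 AED
4.297 AED × 1.764 = 7.579908 DKK
7.579908 DKK × 5.149 = 39.028946292 TRY
39.028946292 TRY × 0.1584 = 6.1821850926528 BRL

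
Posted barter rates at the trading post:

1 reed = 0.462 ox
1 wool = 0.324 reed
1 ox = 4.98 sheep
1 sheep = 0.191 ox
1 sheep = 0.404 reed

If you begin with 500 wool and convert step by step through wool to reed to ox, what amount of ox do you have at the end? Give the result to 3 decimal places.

74.844

500 wool × 0.324 = 162 reed
162 reed × 0.462 = 74.844 ox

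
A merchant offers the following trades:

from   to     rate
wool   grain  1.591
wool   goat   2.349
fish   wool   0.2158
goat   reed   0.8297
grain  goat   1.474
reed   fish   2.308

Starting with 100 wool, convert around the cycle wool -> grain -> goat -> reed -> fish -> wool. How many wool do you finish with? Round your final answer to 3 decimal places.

100 wool × 1.591 = 159.1 grain
159.1 grain × 1.474 = 234.5134 goat
234.5134 goat × 0.8297 = 194.57576798 reed
194.57576798 reed × 2.308 = 449.08087249784 fish
449.08087249784 fish × 0.2158 = 96.911652285033872 wool

96.912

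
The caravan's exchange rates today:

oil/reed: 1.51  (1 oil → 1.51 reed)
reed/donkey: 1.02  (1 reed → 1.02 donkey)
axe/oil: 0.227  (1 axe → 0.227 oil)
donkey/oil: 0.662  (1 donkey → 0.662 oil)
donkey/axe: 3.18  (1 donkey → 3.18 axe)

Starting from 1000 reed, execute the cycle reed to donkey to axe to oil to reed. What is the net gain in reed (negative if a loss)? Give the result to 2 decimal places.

111.81

1000 reed × 1.02 = 1020 donkey
1020 donkey × 3.18 = 3243.6 axe
3243.6 axe × 0.227 = 736.2972 oil
736.2972 oil × 1.51 = 1111.808772 reed
Net change: 1111.808772 − 1000 = 111.808772 reed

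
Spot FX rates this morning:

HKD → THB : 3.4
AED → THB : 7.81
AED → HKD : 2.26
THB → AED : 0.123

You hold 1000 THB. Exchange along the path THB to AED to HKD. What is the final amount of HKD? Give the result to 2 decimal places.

277.98

1000 THB × 0.123 = 123 AED
123 AED × 2.26 = 277.98 HKD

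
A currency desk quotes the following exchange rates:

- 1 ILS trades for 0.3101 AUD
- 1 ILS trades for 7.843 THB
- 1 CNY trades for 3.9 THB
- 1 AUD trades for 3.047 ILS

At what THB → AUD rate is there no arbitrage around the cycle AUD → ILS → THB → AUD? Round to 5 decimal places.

0.04185

Known legs of the cycle: 3.047 × 7.843 = 23.897621
For no arbitrage the full-cycle product must be 1, so the missing rate is 1 / 23.897621 ≈ 0.0418452.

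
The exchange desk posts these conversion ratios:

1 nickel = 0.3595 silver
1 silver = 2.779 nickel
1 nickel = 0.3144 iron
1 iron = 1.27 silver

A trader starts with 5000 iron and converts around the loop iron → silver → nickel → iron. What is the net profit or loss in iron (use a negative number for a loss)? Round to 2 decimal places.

5000 iron × 1.27 = 6350 silver
6350 silver × 2.779 = 17646.65 nickel
17646.65 nickel × 0.3144 = 5548.10676 iron
Net change: 5548.10676 − 5000 = 548.10676 iron

548.11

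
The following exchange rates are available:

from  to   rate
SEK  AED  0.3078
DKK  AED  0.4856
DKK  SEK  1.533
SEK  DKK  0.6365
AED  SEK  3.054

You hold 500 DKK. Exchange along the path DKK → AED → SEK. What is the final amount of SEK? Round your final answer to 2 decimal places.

741.51

500 DKK × 0.4856 = 242.8 AED
242.8 AED × 3.054 = 741.5112 SEK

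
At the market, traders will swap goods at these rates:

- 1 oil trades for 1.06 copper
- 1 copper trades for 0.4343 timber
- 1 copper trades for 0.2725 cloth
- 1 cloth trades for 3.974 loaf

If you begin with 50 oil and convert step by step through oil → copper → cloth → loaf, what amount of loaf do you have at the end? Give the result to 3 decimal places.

50 oil × 1.06 = 53 copper
53 copper × 0.2725 = 14.4425 cloth
14.4425 cloth × 3.974 = 57.394495 loaf

57.394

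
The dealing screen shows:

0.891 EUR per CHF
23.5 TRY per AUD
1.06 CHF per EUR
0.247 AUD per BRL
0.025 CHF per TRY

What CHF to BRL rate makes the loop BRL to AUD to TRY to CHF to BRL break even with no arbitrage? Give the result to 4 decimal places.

Known legs of the cycle: 0.247 × 23.5 × 0.025 = 0.1451125
For no arbitrage the full-cycle product must be 1, so the missing rate is 1 / 0.1451125 ≈ 6.891205.

6.8912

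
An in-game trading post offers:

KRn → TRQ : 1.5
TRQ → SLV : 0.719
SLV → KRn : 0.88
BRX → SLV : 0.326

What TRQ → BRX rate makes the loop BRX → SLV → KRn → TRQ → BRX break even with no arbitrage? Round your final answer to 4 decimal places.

Known legs of the cycle: 0.326 × 0.88 × 1.5 = 0.43032
For no arbitrage the full-cycle product must be 1, so the missing rate is 1 / 0.43032 ≈ 2.323852.

2.3239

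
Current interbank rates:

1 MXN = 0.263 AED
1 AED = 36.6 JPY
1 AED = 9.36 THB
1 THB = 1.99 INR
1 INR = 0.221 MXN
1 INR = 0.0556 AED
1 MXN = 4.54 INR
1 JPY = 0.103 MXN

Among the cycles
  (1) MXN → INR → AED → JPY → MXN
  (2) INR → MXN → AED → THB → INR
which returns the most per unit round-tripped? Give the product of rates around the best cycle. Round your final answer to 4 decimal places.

1.0826

(1) 4.54 × 0.0556 × 36.6 × 0.103 = 0.95159
(2) 0.221 × 0.263 × 9.36 × 1.99 = 1.08262
Highest is cycle (2) at 1.0826 (>1, arbitrage).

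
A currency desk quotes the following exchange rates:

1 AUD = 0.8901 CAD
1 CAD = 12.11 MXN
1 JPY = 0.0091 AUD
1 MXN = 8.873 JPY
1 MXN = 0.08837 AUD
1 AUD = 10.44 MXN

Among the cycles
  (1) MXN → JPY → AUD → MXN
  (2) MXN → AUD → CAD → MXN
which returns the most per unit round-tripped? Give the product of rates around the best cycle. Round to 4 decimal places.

0.9526

(1) 8.873 × 0.0091 × 10.44 = 0.84297
(2) 0.08837 × 0.8901 × 12.11 = 0.95255
Highest is cycle (2) at 0.9526 (≤1, no arbitrage).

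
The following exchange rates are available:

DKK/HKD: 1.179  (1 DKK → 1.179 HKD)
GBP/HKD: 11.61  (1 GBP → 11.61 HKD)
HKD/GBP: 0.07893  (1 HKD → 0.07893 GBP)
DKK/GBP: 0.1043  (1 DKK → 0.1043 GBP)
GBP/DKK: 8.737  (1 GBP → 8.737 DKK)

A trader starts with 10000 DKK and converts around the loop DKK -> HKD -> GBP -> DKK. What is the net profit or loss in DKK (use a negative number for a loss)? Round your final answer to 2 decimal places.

-1869.48

10000 DKK × 1.179 = 11790 HKD
11790 HKD × 0.07893 = 930.5847 GBP
930.5847 GBP × 8.737 = 8130.5185239 DKK
Net change: 8130.5185239 − 10000 = -1869.4814761 DKK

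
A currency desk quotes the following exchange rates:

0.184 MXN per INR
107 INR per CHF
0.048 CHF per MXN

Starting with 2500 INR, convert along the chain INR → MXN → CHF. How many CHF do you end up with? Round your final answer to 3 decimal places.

22.080

2500 INR × 0.184 = 460 MXN
460 MXN × 0.048 = 22.08 CHF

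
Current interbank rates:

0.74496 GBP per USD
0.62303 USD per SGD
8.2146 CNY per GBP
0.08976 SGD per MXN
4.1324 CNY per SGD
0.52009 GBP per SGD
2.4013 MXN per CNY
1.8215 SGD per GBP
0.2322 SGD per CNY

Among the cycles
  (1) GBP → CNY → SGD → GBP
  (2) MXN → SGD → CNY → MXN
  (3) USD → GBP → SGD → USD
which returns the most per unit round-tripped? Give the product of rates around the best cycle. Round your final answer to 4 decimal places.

0.9920

(1) 8.2146 × 0.2322 × 0.52009 = 0.99204
(2) 0.08976 × 4.1324 × 2.4013 = 0.89070
(3) 0.74496 × 1.8215 × 0.62303 = 0.84542
Highest is cycle (1) at 0.9920 (≤1, no arbitrage).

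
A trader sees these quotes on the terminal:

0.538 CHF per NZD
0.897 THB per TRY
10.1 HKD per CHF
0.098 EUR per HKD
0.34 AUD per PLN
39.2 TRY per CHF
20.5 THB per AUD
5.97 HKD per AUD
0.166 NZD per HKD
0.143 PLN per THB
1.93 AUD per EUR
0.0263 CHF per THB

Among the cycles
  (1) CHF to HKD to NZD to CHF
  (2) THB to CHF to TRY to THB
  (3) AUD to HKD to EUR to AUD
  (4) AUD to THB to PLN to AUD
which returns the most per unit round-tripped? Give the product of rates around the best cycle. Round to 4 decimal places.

1.1292

(1) 10.1 × 0.166 × 0.538 = 0.90201
(2) 0.0263 × 39.2 × 0.897 = 0.92477
(3) 5.97 × 0.098 × 1.93 = 1.12917
(4) 20.5 × 0.143 × 0.34 = 0.99671
Highest is cycle (3) at 1.1292 (>1, arbitrage).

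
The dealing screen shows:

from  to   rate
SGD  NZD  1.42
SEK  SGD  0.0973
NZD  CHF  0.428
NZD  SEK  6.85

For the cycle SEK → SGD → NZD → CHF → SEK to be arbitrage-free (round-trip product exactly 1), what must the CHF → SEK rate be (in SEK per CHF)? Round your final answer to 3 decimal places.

Known legs of the cycle: 0.0973 × 1.42 × 0.428 = 0.059135048
For no arbitrage the full-cycle product must be 1, so the missing rate is 1 / 0.059135048 ≈ 16.91045.

16.910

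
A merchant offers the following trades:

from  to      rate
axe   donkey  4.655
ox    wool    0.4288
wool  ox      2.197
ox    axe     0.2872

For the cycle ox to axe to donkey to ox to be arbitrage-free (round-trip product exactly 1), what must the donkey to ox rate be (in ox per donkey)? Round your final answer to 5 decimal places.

Known legs of the cycle: 0.2872 × 4.655 = 1.336916
For no arbitrage the full-cycle product must be 1, so the missing rate is 1 / 1.336916 ≈ 0.7479902.

0.74799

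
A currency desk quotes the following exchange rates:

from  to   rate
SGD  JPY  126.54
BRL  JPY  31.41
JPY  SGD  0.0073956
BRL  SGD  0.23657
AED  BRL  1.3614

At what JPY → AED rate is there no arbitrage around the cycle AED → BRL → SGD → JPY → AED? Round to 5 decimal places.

Known legs of the cycle: 1.3614 × 0.23657 × 126.54 = 40.75428200292
For no arbitrage the full-cycle product must be 1, so the missing rate is 1 / 40.75428200292 ≈ 0.0245373.

0.02454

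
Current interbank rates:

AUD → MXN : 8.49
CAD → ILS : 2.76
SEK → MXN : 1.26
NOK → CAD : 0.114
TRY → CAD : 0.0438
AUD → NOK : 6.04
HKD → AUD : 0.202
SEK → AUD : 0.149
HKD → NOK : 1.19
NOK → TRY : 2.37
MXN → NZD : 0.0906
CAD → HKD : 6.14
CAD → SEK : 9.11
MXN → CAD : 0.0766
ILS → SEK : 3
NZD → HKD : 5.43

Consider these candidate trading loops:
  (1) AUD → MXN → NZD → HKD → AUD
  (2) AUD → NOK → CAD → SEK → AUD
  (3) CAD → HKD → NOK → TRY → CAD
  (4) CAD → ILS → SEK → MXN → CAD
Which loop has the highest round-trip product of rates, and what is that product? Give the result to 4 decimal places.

(1) 8.49 × 0.0906 × 5.43 × 0.202 = 0.84370
(2) 6.04 × 0.114 × 9.11 × 0.149 = 0.93464
(3) 6.14 × 1.19 × 2.37 × 0.0438 = 0.75847
(4) 2.76 × 3 × 1.26 × 0.0766 = 0.79915
Highest is cycle (2) at 0.9346 (≤1, no arbitrage).

0.9346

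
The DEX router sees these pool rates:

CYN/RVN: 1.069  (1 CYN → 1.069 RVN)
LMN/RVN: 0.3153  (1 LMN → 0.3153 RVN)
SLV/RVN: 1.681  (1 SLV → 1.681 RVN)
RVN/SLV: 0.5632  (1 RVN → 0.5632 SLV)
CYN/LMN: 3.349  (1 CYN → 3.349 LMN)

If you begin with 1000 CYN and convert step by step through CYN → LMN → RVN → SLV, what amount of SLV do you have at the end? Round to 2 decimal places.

594.71

1000 CYN × 3.349 = 3349 LMN
3349 LMN × 0.3153 = 1055.9397 RVN
1055.9397 RVN × 0.5632 = 594.70523904 SLV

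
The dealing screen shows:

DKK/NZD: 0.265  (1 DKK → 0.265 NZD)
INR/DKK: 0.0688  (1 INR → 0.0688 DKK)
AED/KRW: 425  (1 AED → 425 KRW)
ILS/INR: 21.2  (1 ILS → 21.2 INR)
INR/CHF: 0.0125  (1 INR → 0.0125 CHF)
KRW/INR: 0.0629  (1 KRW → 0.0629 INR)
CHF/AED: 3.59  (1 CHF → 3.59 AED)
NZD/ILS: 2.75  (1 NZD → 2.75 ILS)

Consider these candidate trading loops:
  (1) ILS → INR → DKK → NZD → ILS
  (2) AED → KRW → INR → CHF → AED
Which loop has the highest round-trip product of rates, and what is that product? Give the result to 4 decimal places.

(1) 21.2 × 0.0688 × 0.265 × 2.75 = 1.06293
(2) 425 × 0.0629 × 0.0125 × 3.59 = 1.19962
Highest is cycle (2) at 1.1996 (>1, arbitrage).

1.1996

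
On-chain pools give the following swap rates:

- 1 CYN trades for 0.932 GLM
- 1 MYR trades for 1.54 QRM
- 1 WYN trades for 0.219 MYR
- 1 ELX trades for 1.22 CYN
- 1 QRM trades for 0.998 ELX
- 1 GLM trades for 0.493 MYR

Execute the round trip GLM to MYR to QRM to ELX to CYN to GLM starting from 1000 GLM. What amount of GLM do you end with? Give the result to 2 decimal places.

1000 GLM × 0.493 = 493 MYR
493 MYR × 1.54 = 759.22 QRM
759.22 QRM × 0.998 = 757.70156 ELX
757.70156 ELX × 1.22 = 924.3959032 CYN
924.3959032 CYN × 0.932 = 861.5369817824 GLM

861.54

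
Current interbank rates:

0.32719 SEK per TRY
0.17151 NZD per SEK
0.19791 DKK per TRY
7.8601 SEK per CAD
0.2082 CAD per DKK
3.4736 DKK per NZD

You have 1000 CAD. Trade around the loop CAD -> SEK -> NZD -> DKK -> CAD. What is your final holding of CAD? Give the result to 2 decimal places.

1000 CAD × 7.8601 = 7860.1 SEK
7860.1 SEK × 0.17151 = 1348.085751 NZD
1348.085751 NZD × 3.4736 = 4682.7106646736 DKK
4682.7106646736 DKK × 0.2082 = 974.94036038504352 CAD

974.94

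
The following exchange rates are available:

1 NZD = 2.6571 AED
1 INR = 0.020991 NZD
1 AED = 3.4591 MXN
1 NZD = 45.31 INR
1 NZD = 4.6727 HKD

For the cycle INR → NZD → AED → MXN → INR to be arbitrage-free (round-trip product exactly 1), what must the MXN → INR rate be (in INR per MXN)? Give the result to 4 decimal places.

5.1832

Known legs of the cycle: 0.020991 × 2.6571 × 3.4591 = 0.19293194623851
For no arbitrage the full-cycle product must be 1, so the missing rate is 1 / 0.19293194623851 ≈ 5.183175.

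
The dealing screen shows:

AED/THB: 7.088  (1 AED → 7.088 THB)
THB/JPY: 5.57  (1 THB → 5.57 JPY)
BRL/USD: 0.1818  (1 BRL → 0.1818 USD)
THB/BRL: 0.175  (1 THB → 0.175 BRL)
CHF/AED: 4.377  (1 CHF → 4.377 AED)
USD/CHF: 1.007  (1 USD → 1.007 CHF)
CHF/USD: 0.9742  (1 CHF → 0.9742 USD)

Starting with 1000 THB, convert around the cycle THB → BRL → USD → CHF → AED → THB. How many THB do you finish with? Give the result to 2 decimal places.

1000 THB × 0.175 = 175 BRL
175 BRL × 0.1818 = 31.815 USD
31.815 USD × 1.007 = 32.037705 CHF
32.037705 CHF × 4.377 = 140.229034785 AED
140.229034785 AED × 7.088 = 993.94339855608 THB

993.94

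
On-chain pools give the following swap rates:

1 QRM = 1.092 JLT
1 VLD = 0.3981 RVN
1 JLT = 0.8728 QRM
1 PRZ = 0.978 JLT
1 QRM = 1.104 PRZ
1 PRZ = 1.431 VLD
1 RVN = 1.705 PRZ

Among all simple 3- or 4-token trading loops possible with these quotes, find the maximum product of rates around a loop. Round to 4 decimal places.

RVN→PRZ→VLD→RVN: 1.705 × 1.431 × 0.3981 = 0.97131
JLT→QRM→PRZ→JLT: 0.8728 × 1.104 × 0.978 = 0.94237
Maximum is RVN→PRZ→VLD→RVN at 0.9713; no arbitrage — every cycle loses value.

0.9713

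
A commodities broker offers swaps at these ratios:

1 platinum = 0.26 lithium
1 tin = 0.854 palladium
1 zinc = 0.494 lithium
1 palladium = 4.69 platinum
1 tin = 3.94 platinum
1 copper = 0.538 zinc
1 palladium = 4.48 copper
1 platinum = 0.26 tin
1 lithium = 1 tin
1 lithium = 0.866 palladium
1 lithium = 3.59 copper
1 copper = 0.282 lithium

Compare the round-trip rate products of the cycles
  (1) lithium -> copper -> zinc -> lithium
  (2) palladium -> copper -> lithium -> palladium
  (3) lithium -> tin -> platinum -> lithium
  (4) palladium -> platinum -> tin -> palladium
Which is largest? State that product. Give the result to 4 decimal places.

(1) 3.59 × 0.538 × 0.494 = 0.95412
(2) 4.48 × 0.282 × 0.866 = 1.09407
(3) 1 × 3.94 × 0.26 = 1.02440
(4) 4.69 × 0.26 × 0.854 = 1.04137
Highest is cycle (2) at 1.0941 (>1, arbitrage).

1.0941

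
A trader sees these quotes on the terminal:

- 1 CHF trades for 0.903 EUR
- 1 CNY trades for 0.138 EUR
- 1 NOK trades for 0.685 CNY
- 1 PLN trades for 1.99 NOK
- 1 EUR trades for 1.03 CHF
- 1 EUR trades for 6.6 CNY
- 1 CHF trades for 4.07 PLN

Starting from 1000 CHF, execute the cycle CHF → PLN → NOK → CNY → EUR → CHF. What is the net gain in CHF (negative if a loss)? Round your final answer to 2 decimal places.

1000 CHF × 4.07 = 4070 PLN
4070 PLN × 1.99 = 8099.3 NOK
8099.3 NOK × 0.685 = 5548.0205 CNY
5548.0205 CNY × 0.138 = 765.626829 EUR
765.626829 EUR × 1.03 = 788.59563387 CHF
Net change: 788.59563387 − 1000 = -211.40436613 CHF

-211.40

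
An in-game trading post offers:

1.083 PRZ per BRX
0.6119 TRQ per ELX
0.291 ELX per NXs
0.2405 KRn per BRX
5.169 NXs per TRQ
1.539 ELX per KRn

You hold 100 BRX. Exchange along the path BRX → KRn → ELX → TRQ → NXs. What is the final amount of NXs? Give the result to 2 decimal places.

117.07

100 BRX × 0.2405 = 24.05 KRn
24.05 KRn × 1.539 = 37.01295 ELX
37.01295 ELX × 0.6119 = 22.648224105 TRQ
22.648224105 TRQ × 5.169 = 117.068670398745 NXs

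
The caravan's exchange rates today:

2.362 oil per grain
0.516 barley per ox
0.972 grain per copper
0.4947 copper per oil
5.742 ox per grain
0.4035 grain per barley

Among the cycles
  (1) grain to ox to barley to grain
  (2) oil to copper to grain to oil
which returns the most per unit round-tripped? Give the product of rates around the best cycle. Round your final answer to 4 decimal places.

(1) 5.742 × 0.516 × 0.4035 = 1.19552
(2) 0.4947 × 0.972 × 2.362 = 1.13576
Highest is cycle (1) at 1.1955 (>1, arbitrage).

1.1955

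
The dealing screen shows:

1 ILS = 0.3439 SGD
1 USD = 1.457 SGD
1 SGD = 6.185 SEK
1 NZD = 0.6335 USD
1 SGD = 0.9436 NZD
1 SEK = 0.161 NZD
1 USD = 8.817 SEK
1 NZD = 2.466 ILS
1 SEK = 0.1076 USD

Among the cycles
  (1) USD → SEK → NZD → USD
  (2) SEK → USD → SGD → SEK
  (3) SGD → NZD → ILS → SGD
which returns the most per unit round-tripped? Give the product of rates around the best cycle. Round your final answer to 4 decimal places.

0.9696

(1) 8.817 × 0.161 × 0.6335 = 0.89928
(2) 0.1076 × 1.457 × 6.185 = 0.96964
(3) 0.9436 × 2.466 × 0.3439 = 0.80023
Highest is cycle (2) at 0.9696 (≤1, no arbitrage).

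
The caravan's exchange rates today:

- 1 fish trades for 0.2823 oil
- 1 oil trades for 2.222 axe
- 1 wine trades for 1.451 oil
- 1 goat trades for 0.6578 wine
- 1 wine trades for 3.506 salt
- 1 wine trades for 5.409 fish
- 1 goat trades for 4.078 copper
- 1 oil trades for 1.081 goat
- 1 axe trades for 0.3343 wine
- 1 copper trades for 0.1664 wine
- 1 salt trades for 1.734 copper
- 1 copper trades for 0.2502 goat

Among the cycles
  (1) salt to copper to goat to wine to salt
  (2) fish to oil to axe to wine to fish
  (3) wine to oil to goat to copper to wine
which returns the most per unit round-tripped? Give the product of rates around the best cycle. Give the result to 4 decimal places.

(1) 1.734 × 0.2502 × 0.6578 × 3.506 = 1.00056
(2) 0.2823 × 2.222 × 0.3343 × 5.409 = 1.13425
(3) 1.451 × 1.081 × 4.078 × 0.1664 = 1.06437
Highest is cycle (2) at 1.1342 (>1, arbitrage).

1.1342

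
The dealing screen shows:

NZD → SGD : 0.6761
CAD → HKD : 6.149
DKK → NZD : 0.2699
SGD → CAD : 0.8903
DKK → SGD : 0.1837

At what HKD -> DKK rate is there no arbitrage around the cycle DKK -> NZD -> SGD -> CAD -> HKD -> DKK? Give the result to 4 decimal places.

Known legs of the cycle: 0.2699 × 0.6761 × 0.8903 × 6.149 = 0.998975154238633
For no arbitrage the full-cycle product must be 1, so the missing rate is 1 / 0.998975154238633 ≈ 1.001026.

1.0010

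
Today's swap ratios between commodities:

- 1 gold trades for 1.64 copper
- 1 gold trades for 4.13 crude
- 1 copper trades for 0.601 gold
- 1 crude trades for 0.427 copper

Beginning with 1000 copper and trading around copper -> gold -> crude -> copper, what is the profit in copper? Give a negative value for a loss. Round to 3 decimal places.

1000 copper × 0.601 = 601 gold
601 gold × 4.13 = 2482.13 crude
2482.13 crude × 0.427 = 1059.86951 copper
Net change: 1059.86951 − 1000 = 59.86951 copper

59.870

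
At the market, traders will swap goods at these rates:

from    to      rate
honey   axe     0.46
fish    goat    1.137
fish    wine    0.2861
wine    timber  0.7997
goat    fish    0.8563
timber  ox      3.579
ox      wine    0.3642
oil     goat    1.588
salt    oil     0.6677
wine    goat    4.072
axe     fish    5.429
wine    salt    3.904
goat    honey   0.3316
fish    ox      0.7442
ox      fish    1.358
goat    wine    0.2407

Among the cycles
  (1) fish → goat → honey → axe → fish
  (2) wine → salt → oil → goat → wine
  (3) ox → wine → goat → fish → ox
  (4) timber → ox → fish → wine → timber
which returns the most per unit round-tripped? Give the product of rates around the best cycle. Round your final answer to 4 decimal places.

1.1120

(1) 1.137 × 0.3316 × 0.46 × 5.429 = 0.94157
(2) 3.904 × 0.6677 × 1.588 × 0.2407 = 0.99636
(3) 0.3642 × 4.072 × 0.8563 × 0.7442 = 0.94507
(4) 3.579 × 1.358 × 0.2861 × 0.7997 = 1.11200
Highest is cycle (4) at 1.1120 (>1, arbitrage).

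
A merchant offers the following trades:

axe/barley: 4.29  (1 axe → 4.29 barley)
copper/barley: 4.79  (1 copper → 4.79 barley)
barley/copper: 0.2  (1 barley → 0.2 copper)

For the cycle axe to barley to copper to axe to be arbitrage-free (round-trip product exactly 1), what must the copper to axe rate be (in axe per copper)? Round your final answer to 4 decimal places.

1.1655

Known legs of the cycle: 4.29 × 0.2 = 0.858
For no arbitrage the full-cycle product must be 1, so the missing rate is 1 / 0.858 ≈ 1.165501.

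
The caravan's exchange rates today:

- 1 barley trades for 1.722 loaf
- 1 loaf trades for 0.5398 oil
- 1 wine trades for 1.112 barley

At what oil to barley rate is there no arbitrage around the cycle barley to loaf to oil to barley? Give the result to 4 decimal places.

1.0758

Known legs of the cycle: 1.722 × 0.5398 = 0.9295356
For no arbitrage the full-cycle product must be 1, so the missing rate is 1 / 0.9295356 ≈ 1.075806.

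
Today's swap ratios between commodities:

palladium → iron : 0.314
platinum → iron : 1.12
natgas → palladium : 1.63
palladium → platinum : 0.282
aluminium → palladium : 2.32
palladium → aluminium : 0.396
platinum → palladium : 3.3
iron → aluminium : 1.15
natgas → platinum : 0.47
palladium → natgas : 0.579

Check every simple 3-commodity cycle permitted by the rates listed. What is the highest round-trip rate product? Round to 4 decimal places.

0.8980

palladium→natgas→platinum→palladium: 0.579 × 0.47 × 3.3 = 0.89803
iron→aluminium→palladium→iron: 1.15 × 2.32 × 0.314 = 0.83775
Maximum is palladium→natgas→platinum→palladium at 0.8980; no arbitrage — every cycle loses value.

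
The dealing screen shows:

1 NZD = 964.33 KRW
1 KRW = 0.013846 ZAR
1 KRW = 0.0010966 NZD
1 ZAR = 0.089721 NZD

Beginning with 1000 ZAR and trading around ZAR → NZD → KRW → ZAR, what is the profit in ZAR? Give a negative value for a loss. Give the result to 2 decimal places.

1000 ZAR × 0.089721 = 89.721 NZD
89.721 NZD × 964.33 = 86520.65193 KRW
86520.65193 KRW × 0.013846 = 1197.96494662278 ZAR
Net change: 1197.96494662278 − 1000 = 197.96494662278 ZAR

197.96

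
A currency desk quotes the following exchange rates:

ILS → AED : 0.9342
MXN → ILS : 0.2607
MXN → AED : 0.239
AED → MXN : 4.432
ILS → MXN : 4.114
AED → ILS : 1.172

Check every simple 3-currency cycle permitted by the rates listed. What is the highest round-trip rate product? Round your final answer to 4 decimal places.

AED→ILS→MXN→AED: 1.172 × 4.114 × 0.239 = 1.15236
AED→MXN→ILS→AED: 4.432 × 0.2607 × 0.9342 = 1.07940
Maximum is AED→ILS→MXN→AED at 1.1524; arbitrage exists.

1.1524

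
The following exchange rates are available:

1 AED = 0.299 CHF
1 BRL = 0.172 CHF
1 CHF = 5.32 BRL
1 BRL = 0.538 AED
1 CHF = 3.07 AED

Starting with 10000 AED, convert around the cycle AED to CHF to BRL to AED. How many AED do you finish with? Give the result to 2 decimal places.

10000 AED × 0.299 = 2990 CHF
2990 CHF × 5.32 = 15906.8 BRL
15906.8 BRL × 0.538 = 8557.8584 AED

8557.86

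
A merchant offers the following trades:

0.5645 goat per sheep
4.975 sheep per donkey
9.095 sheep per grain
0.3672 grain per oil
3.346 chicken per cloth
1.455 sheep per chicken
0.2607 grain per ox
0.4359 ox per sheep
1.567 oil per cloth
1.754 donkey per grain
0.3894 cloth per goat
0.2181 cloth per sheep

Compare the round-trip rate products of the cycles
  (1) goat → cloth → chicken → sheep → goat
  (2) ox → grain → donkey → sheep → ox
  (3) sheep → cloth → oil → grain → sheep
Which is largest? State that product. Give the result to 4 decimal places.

1.1414

(1) 0.3894 × 3.346 × 1.455 × 0.5645 = 1.07016
(2) 0.2607 × 1.754 × 4.975 × 0.4359 = 0.99163
(3) 0.2181 × 1.567 × 0.3672 × 9.095 = 1.14138
Highest is cycle (3) at 1.1414 (>1, arbitrage).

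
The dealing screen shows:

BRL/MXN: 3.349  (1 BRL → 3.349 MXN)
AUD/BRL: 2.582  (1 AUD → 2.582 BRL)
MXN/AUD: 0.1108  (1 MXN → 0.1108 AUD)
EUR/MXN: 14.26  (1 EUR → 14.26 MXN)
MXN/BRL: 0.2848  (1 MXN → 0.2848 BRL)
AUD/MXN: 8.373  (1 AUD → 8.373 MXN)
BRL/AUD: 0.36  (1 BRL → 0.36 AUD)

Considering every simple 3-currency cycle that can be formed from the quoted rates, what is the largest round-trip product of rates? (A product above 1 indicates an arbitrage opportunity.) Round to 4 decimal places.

BRL→MXN→AUD→BRL: 3.349 × 0.1108 × 2.582 = 0.95810
BRL→AUD→MXN→BRL: 0.36 × 8.373 × 0.2848 = 0.85847
Maximum is BRL→MXN→AUD→BRL at 0.9581; no arbitrage — every cycle loses value.

0.9581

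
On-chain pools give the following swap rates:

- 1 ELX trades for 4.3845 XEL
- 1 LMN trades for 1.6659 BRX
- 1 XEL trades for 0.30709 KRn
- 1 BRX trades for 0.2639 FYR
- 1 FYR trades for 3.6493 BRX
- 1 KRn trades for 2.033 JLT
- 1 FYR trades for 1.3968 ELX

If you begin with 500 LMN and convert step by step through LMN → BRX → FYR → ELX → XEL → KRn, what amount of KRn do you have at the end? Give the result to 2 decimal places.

413.41

500 LMN × 1.6659 = 832.95 BRX
832.95 BRX × 0.2639 = 219.815505 FYR
219.815505 FYR × 1.3968 = 307.038297384 ELX
307.038297384 ELX × 4.3845 = 1346.209414880148 XEL
1346.209414880148 XEL × 0.30709 = 413.40744921554464932 KRn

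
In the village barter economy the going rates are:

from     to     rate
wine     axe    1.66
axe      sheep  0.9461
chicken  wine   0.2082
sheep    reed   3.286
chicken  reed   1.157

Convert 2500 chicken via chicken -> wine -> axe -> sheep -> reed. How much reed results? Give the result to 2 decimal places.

2686.17

2500 chicken × 0.2082 = 520.5 wine
520.5 wine × 1.66 = 864.03 axe
864.03 axe × 0.9461 = 817.458783 sheep
817.458783 sheep × 3.286 = 2686.169560938 reed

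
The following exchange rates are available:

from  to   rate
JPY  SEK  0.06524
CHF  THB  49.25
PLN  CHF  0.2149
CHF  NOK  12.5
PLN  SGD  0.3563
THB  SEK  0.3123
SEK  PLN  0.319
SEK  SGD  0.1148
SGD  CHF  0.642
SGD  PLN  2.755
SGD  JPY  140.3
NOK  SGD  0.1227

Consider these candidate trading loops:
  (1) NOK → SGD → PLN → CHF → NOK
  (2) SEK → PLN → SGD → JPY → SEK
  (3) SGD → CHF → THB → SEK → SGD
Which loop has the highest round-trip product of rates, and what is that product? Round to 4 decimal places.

(1) 0.1227 × 2.755 × 0.2149 × 12.5 = 0.90806
(2) 0.319 × 0.3563 × 140.3 × 0.06524 = 1.04035
(3) 0.642 × 49.25 × 0.3123 × 0.1148 = 1.13359
Highest is cycle (3) at 1.1336 (>1, arbitrage).

1.1336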